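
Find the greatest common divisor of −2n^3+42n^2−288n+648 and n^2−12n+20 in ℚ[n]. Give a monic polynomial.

1

Apply the Euclidean algorithm:
  −2n^3+42n^2−288n+648 = (−2n+18)(n^2−12n+20) + (−32n+288)
  n^2−12n+20 = (−(1/32)n+3/32)(−32n+288) + (−7)
  −32n+288 = ((32/7)n−288/7)(−7) + (0)
The last nonzero remainder is the constant −7, so the polynomials are coprime and gcd = 1.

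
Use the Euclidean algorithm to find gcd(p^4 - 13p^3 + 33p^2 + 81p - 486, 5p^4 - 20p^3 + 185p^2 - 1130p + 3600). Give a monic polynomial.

p^2 - 7p + 18

Euclidean algorithm in ℚ[p]:
  p^4 - 13p^3 + 33p^2 + 81p - 486 = (1/5)(5p^4 - 20p^3 + 185p^2 - 1130p + 3600) + (-9p^3 - 4p^2 + 307p - 1206)
  5p^4 - 20p^3 + 185p^2 - 1130p + 3600 = (-(5/9)p + 200/81)(-9p^3 - 4p^2 + 307p - 1206) + ((29600/81)p^2 - (207200/81)p + 59200/9)
  -9p^3 - 4p^2 + 307p - 1206 = (-(729/29600)p - 5427/29600)((29600/81)p^2 - (207200/81)p + 59200/9) + (0)
Last nonzero remainder: (29600/81)p^2 - (207200/81)p + 59200/9. Dividing through by 29600/81 gives the monic gcd p^2 - 7p + 18.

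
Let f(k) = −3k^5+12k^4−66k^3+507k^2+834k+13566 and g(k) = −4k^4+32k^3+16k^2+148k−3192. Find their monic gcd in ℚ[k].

Apply the Euclidean algorithm:
  −3k^5+12k^4−66k^3+507k^2+834k+13566 = ((3/4)k+3)(−4k^4+32k^3+16k^2+148k−3192) + (−174k^3+348k^2+2784k+23142)
  −4k^4+32k^3+16k^2+148k−3192 = ((2/87)k−4/29)(−174k^3+348k^2+2784k+23142) + (0)
Last nonzero remainder: −174k^3+348k^2+2784k+23142. Dividing through by −174 gives the monic gcd k^3−2k^2−16k−133.

k^3−2k^2−16k−133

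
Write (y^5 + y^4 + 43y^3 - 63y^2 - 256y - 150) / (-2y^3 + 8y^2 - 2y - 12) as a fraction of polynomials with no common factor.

(-y^3 - 3y^2 - 52y - 50)/(2y - 4)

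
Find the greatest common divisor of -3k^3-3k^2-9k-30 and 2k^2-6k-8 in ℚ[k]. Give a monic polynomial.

Apply the Euclidean algorithm:
  -3k^3-3k^2-9k-30 = (-(3/2)k-6)(2k^2-6k-8) + (-57k-78)
  2k^2-6k-8 = (-(2/57)k+166/1083)(-57k-78) + (1428/361)
  -57k-78 = (-(6859/476)k-4693/238)(1428/361) + (0)
The last nonzero remainder is the constant 1428/361, so the polynomials are coprime and gcd = 1.

1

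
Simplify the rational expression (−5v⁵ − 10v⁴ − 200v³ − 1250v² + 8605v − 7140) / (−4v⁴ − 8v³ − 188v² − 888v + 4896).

(5v² + 30v − 35)/(4v + 24)

Euclidean algorithm in ℚ[v]:
  −5v⁵ − 10v⁴ − 200v³ − 1250v² + 8605v − 7140 = ((5/4)v)(−4v⁴ − 8v³ − 188v² − 888v + 4896) + (35v³ − 140v² + 2485v − 7140)
  −4v⁴ − 8v³ − 188v² − 888v + 4896 = (−(4/35)v − 24/35)(35v³ − 140v² + 2485v − 7140) + (0)
Last nonzero remainder: 35v³ − 140v² + 2485v − 7140. Dividing through by 35 gives the monic gcd v³ − 4v² + 71v − 204.
Cancel v³ − 4v² + 71v − 204 from numerator and denominator to get the reduced form.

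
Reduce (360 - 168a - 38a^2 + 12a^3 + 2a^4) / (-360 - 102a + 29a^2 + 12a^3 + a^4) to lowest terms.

(-4 + 2a)/(4 + a)

Repeated division with remainder:
  2a^4 + 12a^3 - 38a^2 - 168a + 360 = (2)(a^4 + 12a^3 + 29a^2 - 102a - 360) + (-12a^3 - 96a^2 + 36a + 1080)
  a^4 + 12a^3 + 29a^2 - 102a - 360 = (-(1/12)a - 1/3)(-12a^3 - 96a^2 + 36a + 1080) + (0)
Last nonzero remainder: -12a^3 - 96a^2 + 36a + 1080. Dividing through by -12 gives the monic gcd a^3 + 8a^2 - 3a - 90.
Cancel a^3 + 8a^2 - 3a - 90 from numerator and denominator to get the reduced form.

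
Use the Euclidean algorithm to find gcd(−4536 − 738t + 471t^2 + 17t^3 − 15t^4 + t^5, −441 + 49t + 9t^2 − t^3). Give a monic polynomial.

63 − 16t + t^2

Apply the Euclidean algorithm:
  t^5 − 15t^4 + 17t^3 + 471t^2 − 738t − 4536 = (−t^2 + 6t − 12)(−t^3 + 9t^2 + 49t − 441) + (−156t^2 + 2496t − 9828)
  −t^3 + 9t^2 + 49t − 441 = ((1/156)t + 7/156)(−156t^2 + 2496t − 9828) + (0)
Last nonzero remainder: −156t^2 + 2496t − 9828. Dividing through by −156 gives the monic gcd t^2 − 16t + 63.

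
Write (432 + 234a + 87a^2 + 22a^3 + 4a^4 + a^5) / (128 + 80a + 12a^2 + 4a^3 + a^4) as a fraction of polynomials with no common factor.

(27 + 18a + 6a^2 + a^3)/(8 + 6a + a^2)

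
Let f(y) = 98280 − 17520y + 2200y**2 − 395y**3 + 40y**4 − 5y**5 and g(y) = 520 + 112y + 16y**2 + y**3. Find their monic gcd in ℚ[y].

52 + 6y + y**2

Apply the Euclidean algorithm:
  −5y**5 + 40y**4 − 395y**3 + 2200y**2 − 17520y + 98280 = (−5y**2 + 120y − 1755)(y**3 + 16y**2 + 112y + 520) + (19440y**2 + 116640y + 1010880)
  y**3 + 16y**2 + 112y + 520 = ((1/19440)y + 1/1944)(19440y**2 + 116640y + 1010880) + (0)
Last nonzero remainder: 19440y**2 + 116640y + 1010880. Dividing through by 19440 gives the monic gcd y**2 + 6y + 52.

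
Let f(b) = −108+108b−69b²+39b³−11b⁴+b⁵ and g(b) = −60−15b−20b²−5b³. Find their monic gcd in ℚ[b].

Apply the Euclidean algorithm:
  b⁵−11b⁴+39b³−69b²+108b−108 = (−(1/5)b²+3b−96/5)(−5b³−20b²−15b−60) + (−420b²−1260)
  −5b³−20b²−15b−60 = ((1/84)b+1/21)(−420b²−1260) + (0)
Last nonzero remainder: −420b²−1260. Dividing through by −420 gives the monic gcd b²+3.

3+b²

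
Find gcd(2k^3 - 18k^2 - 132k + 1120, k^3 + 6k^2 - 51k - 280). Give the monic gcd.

Apply the Euclidean algorithm:
  2k^3 - 18k^2 - 132k + 1120 = (2)(k^3 + 6k^2 - 51k - 280) + (-30k^2 - 30k + 1680)
  k^3 + 6k^2 - 51k - 280 = (-(1/30)k - 1/6)(-30k^2 - 30k + 1680) + (0)
Last nonzero remainder: -30k^2 - 30k + 1680. Dividing through by -30 gives the monic gcd k^2 + k - 56.

k^2 + k - 56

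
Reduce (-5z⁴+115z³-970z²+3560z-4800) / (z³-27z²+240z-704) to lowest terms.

(-5z³+75z²-370z+600)/(z²-19z+88)

By polynomial division,
  -5z⁴+115z³-970z²+3560z-4800 = (-5z-20)(z³-27z²+240z-704) + (-310z²+4840z-18880)
  z³-27z²+240z-704 = (-(1/310)z+353/9610)(-310z²+4840z-18880) + ((1260/961)z-10080/961)
  -310z²+4840z-18880 = (-(29791/126)z+113398/63)((1260/961)z-10080/961) + (0)
Last nonzero remainder: (1260/961)z-10080/961. Dividing through by 1260/961 gives the monic gcd z-8.
Cancel z-8 from numerator and denominator to get the reduced form.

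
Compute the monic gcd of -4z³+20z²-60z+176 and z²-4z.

Apply the Euclidean algorithm:
  -4z³+20z²-60z+176 = (-4z+4)(z²-4z) + (-44z+176)
  z²-4z = (-(1/44)z)(-44z+176) + (0)
Last nonzero remainder: -44z+176. Dividing through by -44 gives the monic gcd z-4.

z-4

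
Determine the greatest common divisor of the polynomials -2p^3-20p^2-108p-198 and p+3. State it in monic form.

p+3

By polynomial division,
  -2p^3-20p^2-108p-198 = (-2p^2-14p-66)(p+3) + (0)
The last nonzero remainder p+3 is already monic.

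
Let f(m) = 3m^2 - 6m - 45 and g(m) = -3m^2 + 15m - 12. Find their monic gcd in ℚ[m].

Apply the Euclidean algorithm:
  3m^2 - 6m - 45 = (-1)(-3m^2 + 15m - 12) + (9m - 57)
  -3m^2 + 15m - 12 = (-(1/3)m - 4/9)(9m - 57) + (-112/3)
  9m - 57 = (-(27/112)m + 171/112)(-112/3) + (0)
The last nonzero remainder is the constant -112/3, so the polynomials are coprime and gcd = 1.

1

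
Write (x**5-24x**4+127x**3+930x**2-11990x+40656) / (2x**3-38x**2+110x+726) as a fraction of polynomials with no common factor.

Repeated division with remainder:
  x**5-24x**4+127x**3+930x**2-11990x+40656 = ((1/2)x**2-(5/2)x-23/2)(2x**3-38x**2+110x+726) + (405x**2-8910x+49005)
  2x**3-38x**2+110x+726 = ((2/405)x+2/135)(405x**2-8910x+49005) + (0)
Last nonzero remainder: 405x**2-8910x+49005. Dividing through by 405 gives the monic gcd x**2-22x+121.
Cancel x**2-22x+121 from numerator and denominator to get the reduced form.

(x**3-2x**2-38x+336)/(2x+6)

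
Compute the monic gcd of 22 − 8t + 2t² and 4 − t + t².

Apply the Euclidean algorithm:
  2t² − 8t + 22 = (2)(t² − t + 4) + (−6t + 14)
  t² − t + 4 = (−(1/6)t − 2/9)(−6t + 14) + (64/9)
  −6t + 14 = (−(27/32)t + 63/32)(64/9) + (0)
The last nonzero remainder is the constant 64/9, so the polynomials are coprime and gcd = 1.

1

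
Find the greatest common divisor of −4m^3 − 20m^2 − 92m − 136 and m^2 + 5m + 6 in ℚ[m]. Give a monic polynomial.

m + 2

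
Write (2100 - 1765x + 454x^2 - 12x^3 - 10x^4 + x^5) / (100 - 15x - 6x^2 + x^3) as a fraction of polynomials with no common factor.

(84 - 37x + x^3)/(4 + x)

Euclidean algorithm in ℚ[x]:
  x^5 - 10x^4 - 12x^3 + 454x^2 - 1765x + 2100 = (x^2 - 4x - 21)(x^3 - 6x^2 - 15x + 100) + (168x^2 - 1680x + 4200)
  x^3 - 6x^2 - 15x + 100 = ((1/168)x + 1/42)(168x^2 - 1680x + 4200) + (0)
Last nonzero remainder: 168x^2 - 1680x + 4200. Dividing through by 168 gives the monic gcd x^2 - 10x + 25.
Cancel x^2 - 10x + 25 from numerator and denominator to get the reduced form.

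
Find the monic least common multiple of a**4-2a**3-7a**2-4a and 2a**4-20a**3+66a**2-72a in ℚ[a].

Repeated division with remainder:
  a**4-2a**3-7a**2-4a = (1/2)(2a**4-20a**3+66a**2-72a) + (8a**3-40a**2+32a)
  2a**4-20a**3+66a**2-72a = ((1/4)a-5/4)(8a**3-40a**2+32a) + (8a**2-32a)
  8a**3-40a**2+32a = (a-1)(8a**2-32a) + (0)
Last nonzero remainder: 8a**2-32a. Dividing through by 8 gives the monic gcd a**2-4a.
Then lcm(f, g) = f·g / gcd(f, g); expanding and making the result monic gives the answer.

a**6-8a**5+14a**4+20a**3-39a**2-36a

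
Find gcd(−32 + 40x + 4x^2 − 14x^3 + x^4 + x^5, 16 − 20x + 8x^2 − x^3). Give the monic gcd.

By polynomial division,
  x^5 + x^4 − 14x^3 + 4x^2 + 40x − 32 = (−x^2 − 9x − 38)(−x^3 + 8x^2 − 20x + 16) + (144x^2 − 576x + 576)
  −x^3 + 8x^2 − 20x + 16 = (−(1/144)x + 1/36)(144x^2 − 576x + 576) + (0)
Last nonzero remainder: 144x^2 − 576x + 576. Dividing through by 144 gives the monic gcd x^2 − 4x + 4.

4 − 4x + x^2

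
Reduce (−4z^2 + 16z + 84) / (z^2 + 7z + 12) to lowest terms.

By polynomial division,
  −4z^2 + 16z + 84 = (−4)(z^2 + 7z + 12) + (44z + 132)
  z^2 + 7z + 12 = ((1/44)z + 1/11)(44z + 132) + (0)
Last nonzero remainder: 44z + 132. Dividing through by 44 gives the monic gcd z + 3.
Cancel z + 3 from numerator and denominator to get the reduced form.

(−4z + 28)/(z + 4)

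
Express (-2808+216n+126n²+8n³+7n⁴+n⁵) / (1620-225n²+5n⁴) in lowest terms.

Repeated division with remainder:
  n⁵+7n⁴+8n³+126n²+216n-2808 = ((1/5)n+7/5)(5n⁴-225n²+1620) + (53n³+441n²-108n-5076)
  5n⁴-225n²+1620 = ((5/53)n-2205/2809)(53n³+441n²-108n-5076) + ((369000/2809)n²+(1107000/2809)n-6642000/2809)
  53n³+441n²-108n-5076 = ((148877/369000)n+132023/61500)((369000/2809)n²+(1107000/2809)n-6642000/2809) + (0)
Last nonzero remainder: (369000/2809)n²+(1107000/2809)n-6642000/2809. Dividing through by 369000/2809 gives the monic gcd n²+3n-18.
Cancel n²+3n-18 from numerator and denominator to get the reduced form.

(156+14n+4n²+n³)/(-90-15n+5n²)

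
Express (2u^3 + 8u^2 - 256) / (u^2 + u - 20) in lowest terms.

(2u^2 + 16u + 64)/(u + 5)

By polynomial division,
  2u^3 + 8u^2 - 256 = (2u + 6)(u^2 + u - 20) + (34u - 136)
  u^2 + u - 20 = ((1/34)u + 5/34)(34u - 136) + (0)
Last nonzero remainder: 34u - 136. Dividing through by 34 gives the monic gcd u - 4.
Cancel u - 4 from numerator and denominator to get the reduced form.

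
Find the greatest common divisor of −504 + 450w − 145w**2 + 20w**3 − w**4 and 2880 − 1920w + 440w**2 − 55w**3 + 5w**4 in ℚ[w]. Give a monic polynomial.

12 − 7w + w**2

Euclidean algorithm in ℚ[w]:
  −w**4 + 20w**3 − 145w**2 + 450w − 504 = (−1/5)(5w**4 − 55w**3 + 440w**2 − 1920w + 2880) + (9w**3 − 57w**2 + 66w + 72)
  5w**4 − 55w**3 + 440w**2 − 1920w + 2880 = ((5/9)w − 70/27)(9w**3 − 57w**2 + 66w + 72) + ((2300/9)w**2 − (16100/9)w + 9200/3)
  9w**3 − 57w**2 + 66w + 72 = ((81/2300)w + 27/1150)((2300/9)w**2 − (16100/9)w + 9200/3) + (0)
Last nonzero remainder: (2300/9)w**2 − (16100/9)w + 9200/3. Dividing through by 2300/9 gives the monic gcd w**2 − 7w + 12.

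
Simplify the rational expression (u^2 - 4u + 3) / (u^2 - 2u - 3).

By polynomial division,
  u^2 - 4u + 3 = (u^2 - 2u - 3) + (-2u + 6)
  u^2 - 2u - 3 = (-(1/2)u - 1/2)(-2u + 6) + (0)
Last nonzero remainder: -2u + 6. Dividing through by -2 gives the monic gcd u - 3.
Cancel u - 3 from numerator and denominator to get the reduced form.

(u - 1)/(u + 1)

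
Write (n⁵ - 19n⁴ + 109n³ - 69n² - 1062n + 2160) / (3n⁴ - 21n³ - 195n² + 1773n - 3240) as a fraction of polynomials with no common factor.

(n² - 3n - 18)/(3n + 27)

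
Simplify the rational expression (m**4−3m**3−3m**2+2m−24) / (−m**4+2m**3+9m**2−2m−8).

By polynomial division,
  m**4−3m**3−3m**2+2m−24 = (−1)(−m**4+2m**3+9m**2−2m−8) + (−m**3+6m**2−32)
  −m**4+2m**3+9m**2−2m−8 = (m+4)(−m**3+6m**2−32) + (−15m**2+30m+120)
  −m**3+6m**2−32 = ((1/15)m−4/15)(−15m**2+30m+120) + (0)
Last nonzero remainder: −15m**2+30m+120. Dividing through by −15 gives the monic gcd m**2−2m−8.
Cancel m**2−2m−8 from numerator and denominator to get the reduced form.

(−m**2+m−3)/(m**2−1)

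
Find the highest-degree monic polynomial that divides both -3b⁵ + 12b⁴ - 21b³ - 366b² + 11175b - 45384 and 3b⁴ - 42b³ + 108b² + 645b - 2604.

b² - 11b + 31

Euclidean algorithm in ℚ[b]:
  -3b⁵ + 12b⁴ - 21b³ - 366b² + 11175b - 45384 = (-b - 10)(3b⁴ - 42b³ + 108b² + 645b - 2604) + (-333b³ + 1359b² + 15021b - 71424)
  3b⁴ - 42b³ + 108b² + 645b - 2604 = (-(1/111)b + 367/4107)(-333b³ + 1359b² + 15021b - 71424) + ((166860/1369)b² - (1835460/1369)b + 5172660/1369)
  -333b³ + 1359b² + 15021b - 71424 = (-(50653/18540)b - 87616/4635)((166860/1369)b² - (1835460/1369)b + 5172660/1369) + (0)
Last nonzero remainder: (166860/1369)b² - (1835460/1369)b + 5172660/1369. Dividing through by 166860/1369 gives the monic gcd b² - 11b + 31.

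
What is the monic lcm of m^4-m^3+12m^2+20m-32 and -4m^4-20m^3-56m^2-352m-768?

m^6+6m^5+17m^4+92m^3+252m^2+16m-384

By polynomial division,
  m^4-m^3+12m^2+20m-32 = (-1/4)(-4m^4-20m^3-56m^2-352m-768) + (-6m^3-2m^2-68m-224)
  -4m^4-20m^3-56m^2-352m-768 = ((2/3)m+28/9)(-6m^3-2m^2-68m-224) + (-(40/9)m^2+(80/9)m-640/9)
  -6m^3-2m^2-68m-224 = ((27/20)m+63/20)(-(40/9)m^2+(80/9)m-640/9) + (0)
Last nonzero remainder: -(40/9)m^2+(80/9)m-640/9. Dividing through by -40/9 gives the monic gcd m^2-2m+16.
Then lcm(f, g) = f·g / gcd(f, g); expanding and making the result monic gives the answer.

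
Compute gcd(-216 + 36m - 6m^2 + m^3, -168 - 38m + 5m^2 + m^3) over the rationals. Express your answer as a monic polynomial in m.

Euclidean algorithm in ℚ[m]:
  m^3 - 6m^2 + 36m - 216 = (m^3 + 5m^2 - 38m - 168) + (-11m^2 + 74m - 48)
  m^3 + 5m^2 - 38m - 168 = (-(1/11)m - 129/121)(-11m^2 + 74m - 48) + ((4420/121)m - 26520/121)
  -11m^2 + 74m - 48 = (-(1331/4420)m + 242/1105)((4420/121)m - 26520/121) + (0)
Last nonzero remainder: (4420/121)m - 26520/121. Dividing through by 4420/121 gives the monic gcd m - 6.

-6 + m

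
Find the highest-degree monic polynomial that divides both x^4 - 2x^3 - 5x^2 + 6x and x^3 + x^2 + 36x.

x

Repeated division with remainder:
  x^4 - 2x^3 - 5x^2 + 6x = (x - 3)(x^3 + x^2 + 36x) + (-38x^2 + 114x)
  x^3 + x^2 + 36x = (-(1/38)x - 2/19)(-38x^2 + 114x) + (48x)
  -38x^2 + 114x = (-(19/24)x + 19/8)(48x) + (0)
Last nonzero remainder: 48x. Dividing through by 48 gives the monic gcd x.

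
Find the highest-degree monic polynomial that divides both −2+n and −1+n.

1

By polynomial division,
  n−2 = (n−1) + (−1)
  n−1 = (−n+1)(−1) + (0)
The last nonzero remainder is the constant −1, so the polynomials are coprime and gcd = 1.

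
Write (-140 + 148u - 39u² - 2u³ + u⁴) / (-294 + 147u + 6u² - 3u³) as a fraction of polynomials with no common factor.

Repeated division with remainder:
  u⁴ - 2u³ - 39u² + 148u - 140 = (-(1/3)u)(-3u³ + 6u² + 147u - 294) + (10u² + 50u - 140)
  -3u³ + 6u² + 147u - 294 = (-(3/10)u + 21/10)(10u² + 50u - 140) + (0)
Last nonzero remainder: 10u² + 50u - 140. Dividing through by 10 gives the monic gcd u² + 5u - 14.
Cancel u² + 5u - 14 from numerator and denominator to get the reduced form.

(-10 + 7u - u²)/(-21 + 3u)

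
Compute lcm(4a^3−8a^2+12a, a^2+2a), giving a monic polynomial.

a^4−a^2+6a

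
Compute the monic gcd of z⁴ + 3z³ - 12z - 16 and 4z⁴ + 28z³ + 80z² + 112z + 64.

Euclidean algorithm in ℚ[z]:
  z⁴ + 3z³ - 12z - 16 = (1/4)(4z⁴ + 28z³ + 80z² + 112z + 64) + (-4z³ - 20z² - 40z - 32)
  4z⁴ + 28z³ + 80z² + 112z + 64 = (-z - 2)(-4z³ - 20z² - 40z - 32) + (0)
Last nonzero remainder: -4z³ - 20z² - 40z - 32. Dividing through by -4 gives the monic gcd z³ + 5z² + 10z + 8.

z³ + 5z² + 10z + 8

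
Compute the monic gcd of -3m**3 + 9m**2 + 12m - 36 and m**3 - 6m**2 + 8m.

m - 2

Apply the Euclidean algorithm:
  -3m**3 + 9m**2 + 12m - 36 = (-3)(m**3 - 6m**2 + 8m) + (-9m**2 + 36m - 36)
  m**3 - 6m**2 + 8m = (-(1/9)m + 2/9)(-9m**2 + 36m - 36) + (-4m + 8)
  -9m**2 + 36m - 36 = ((9/4)m - 9/2)(-4m + 8) + (0)
Last nonzero remainder: -4m + 8. Dividing through by -4 gives the monic gcd m - 2.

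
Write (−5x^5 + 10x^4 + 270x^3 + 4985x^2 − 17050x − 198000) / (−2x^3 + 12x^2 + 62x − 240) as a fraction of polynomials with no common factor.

(5x^3 + 5x^2 − 55x − 4950)/(2x − 6)

By polynomial division,
  −5x^5 + 10x^4 + 270x^3 + 4985x^2 − 17050x − 198000 = ((5/2)x^2 + 10x + 5/2)(−2x^3 + 12x^2 + 62x − 240) + (4935x^2 − 14805x − 197400)
  −2x^3 + 12x^2 + 62x − 240 = (−(2/4935)x + 2/1645)(4935x^2 − 14805x − 197400) + (0)
Last nonzero remainder: 4935x^2 − 14805x − 197400. Dividing through by 4935 gives the monic gcd x^2 − 3x − 40.
Cancel x^2 − 3x − 40 from numerator and denominator to get the reduced form.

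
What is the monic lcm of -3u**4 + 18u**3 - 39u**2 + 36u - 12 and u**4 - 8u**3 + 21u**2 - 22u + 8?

Euclidean algorithm in ℚ[u]:
  -3u**4 + 18u**3 - 39u**2 + 36u - 12 = (-3)(u**4 - 8u**3 + 21u**2 - 22u + 8) + (-6u**3 + 24u**2 - 30u + 12)
  u**4 - 8u**3 + 21u**2 - 22u + 8 = (-(1/6)u + 2/3)(-6u**3 + 24u**2 - 30u + 12) + (0)
Last nonzero remainder: -6u**3 + 24u**2 - 30u + 12. Dividing through by -6 gives the monic gcd u**3 - 4u**2 + 5u - 2.
Then lcm(f, g) = f·g / gcd(f, g); expanding and making the result monic gives the answer.

u**5 - 10u**4 + 37u**3 - 64u**2 + 52u - 16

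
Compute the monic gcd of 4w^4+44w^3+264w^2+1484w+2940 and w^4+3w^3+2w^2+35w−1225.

w^3+8w^2+42w+245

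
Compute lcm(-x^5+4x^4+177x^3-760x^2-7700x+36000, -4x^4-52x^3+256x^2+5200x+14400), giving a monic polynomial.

Apply the Euclidean algorithm:
  -x^5+4x^4+177x^3-760x^2-7700x+36000 = ((1/4)x-17/4)(-4x^4-52x^3+256x^2+5200x+14400) + (-108x^3-972x^2+10800x+97200)
  -4x^4-52x^3+256x^2+5200x+14400 = ((1/27)x+4/27)(-108x^3-972x^2+10800x+97200) + (0)
Last nonzero remainder: -108x^3-972x^2+10800x+97200. Dividing through by -108 gives the monic gcd x^3+9x^2-100x-900.
Then lcm(f, g) = f·g / gcd(f, g); expanding and making the result monic gives the answer.

x^6-193x^4+52x^3+10740x^2-5200x-144000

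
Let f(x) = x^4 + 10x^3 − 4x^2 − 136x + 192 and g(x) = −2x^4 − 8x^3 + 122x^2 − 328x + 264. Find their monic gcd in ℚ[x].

By polynomial division,
  x^4 + 10x^3 − 4x^2 − 136x + 192 = (−1/2)(−2x^4 − 8x^3 + 122x^2 − 328x + 264) + (6x^3 + 57x^2 − 300x + 324)
  −2x^4 − 8x^3 + 122x^2 − 328x + 264 = (−(1/3)x + 11/6)(6x^3 + 57x^2 − 300x + 324) + (−(165/2)x^2 + 330x − 330)
  6x^3 + 57x^2 − 300x + 324 = (−(4/55)x − 54/55)(−(165/2)x^2 + 330x − 330) + (0)
Last nonzero remainder: −(165/2)x^2 + 330x − 330. Dividing through by −165/2 gives the monic gcd x^2 − 4x + 4.

x^2 − 4x + 4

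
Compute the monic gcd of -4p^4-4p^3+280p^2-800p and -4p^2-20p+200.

p^2+5p-50

Apply the Euclidean algorithm:
  -4p^4-4p^3+280p^2-800p = (p^2-4p)(-4p^2-20p+200) + (0)
Last nonzero remainder: -4p^2-20p+200. Dividing through by -4 gives the monic gcd p^2+5p-50.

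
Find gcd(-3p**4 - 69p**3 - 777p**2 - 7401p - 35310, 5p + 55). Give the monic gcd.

Euclidean algorithm in ℚ[p]:
  -3p**4 - 69p**3 - 777p**2 - 7401p - 35310 = (-(3/5)p**3 - (36/5)p**2 - (381/5)p - 642)(5p + 55) + (0)
Last nonzero remainder: 5p + 55. Dividing through by 5 gives the monic gcd p + 11.

p + 11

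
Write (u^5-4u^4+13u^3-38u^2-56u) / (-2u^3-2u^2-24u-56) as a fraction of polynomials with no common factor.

(-u^3+3u^2+4u)/(2u+4)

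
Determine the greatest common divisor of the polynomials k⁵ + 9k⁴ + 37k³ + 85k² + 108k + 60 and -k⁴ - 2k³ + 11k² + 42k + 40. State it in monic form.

Euclidean algorithm in ℚ[k]:
  k⁵ + 9k⁴ + 37k³ + 85k² + 108k + 60 = (-k - 7)(-k⁴ - 2k³ + 11k² + 42k + 40) + (34k³ + 204k² + 442k + 340)
  -k⁴ - 2k³ + 11k² + 42k + 40 = (-(1/34)k + 2/17)(34k³ + 204k² + 442k + 340) + (0)
Last nonzero remainder: 34k³ + 204k² + 442k + 340. Dividing through by 34 gives the monic gcd k³ + 6k² + 13k + 10.

k³ + 6k² + 13k + 10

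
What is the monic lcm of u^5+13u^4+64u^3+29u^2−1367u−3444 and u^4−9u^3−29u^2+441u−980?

u^7+u^6−57u^5−284u^4+525u^3+13975u^2−6517u−120540

Euclidean algorithm in ℚ[u]:
  u^5+13u^4+64u^3+29u^2−1367u−3444 = (u+22)(u^4−9u^3−29u^2+441u−980) + (291u^3+226u^2−10089u+18116)
  u^4−9u^3−29u^2+441u−980 = ((1/291)u−2845/84681)(291u^3+226u^2−10089u+18116) + ((1123120/84681)u^2+(1123120/28227)u−31447360/84681)
  291u^3+226u^2−10089u+18116 = ((24642171/1123120)u−54788607/1123120)((1123120/84681)u^2+(1123120/28227)u−31447360/84681) + (0)
Last nonzero remainder: (1123120/84681)u^2+(1123120/28227)u−31447360/84681. Dividing through by 1123120/84681 gives the monic gcd u^2+3u−28.
Then lcm(f, g) = f·g / gcd(f, g); expanding and making the result monic gives the answer.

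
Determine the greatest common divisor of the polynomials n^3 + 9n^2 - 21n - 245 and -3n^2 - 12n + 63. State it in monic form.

Euclidean algorithm in ℚ[n]:
  n^3 + 9n^2 - 21n - 245 = (-(1/3)n - 5/3)(-3n^2 - 12n + 63) + (-20n - 140)
  -3n^2 - 12n + 63 = ((3/20)n - 9/20)(-20n - 140) + (0)
Last nonzero remainder: -20n - 140. Dividing through by -20 gives the monic gcd n + 7.

n + 7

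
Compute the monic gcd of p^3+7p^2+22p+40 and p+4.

By polynomial division,
  p^3+7p^2+22p+40 = (p^2+3p+10)(p+4) + (0)
The last nonzero remainder p+4 is already monic.

p+4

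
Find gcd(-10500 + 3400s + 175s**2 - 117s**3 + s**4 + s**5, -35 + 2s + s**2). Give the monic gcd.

-35 + 2s + s**2

By polynomial division,
  s**5 + s**4 - 117s**3 + 175s**2 + 3400s - 10500 = (s**3 - s**2 - 80s + 300)(s**2 + 2s - 35) + (0)
The last nonzero remainder s**2 + 2s - 35 is already monic.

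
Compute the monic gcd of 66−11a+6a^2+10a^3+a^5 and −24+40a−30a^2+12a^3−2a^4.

3−2a+a^2

By polynomial division,
  a^5+10a^3+6a^2−11a+66 = (−(1/2)a−3)(−2a^4+12a^3−30a^2+40a−24) + (31a^3−64a^2+97a−6)
  −2a^4+12a^3−30a^2+40a−24 = (−(2/31)a+244/961)(31a^3−64a^2+97a−6) + (−(7200/961)a^2+(14400/961)a−21600/961)
  31a^3−64a^2+97a−6 = (−(29791/7200)a+961/3600)(−(7200/961)a^2+(14400/961)a−21600/961) + (0)
Last nonzero remainder: −(7200/961)a^2+(14400/961)a−21600/961. Dividing through by −7200/961 gives the monic gcd a^2−2a+3.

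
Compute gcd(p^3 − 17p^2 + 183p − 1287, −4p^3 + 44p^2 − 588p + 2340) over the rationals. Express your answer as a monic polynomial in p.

Euclidean algorithm in ℚ[p]:
  p^3 − 17p^2 + 183p − 1287 = (−1/4)(−4p^3 + 44p^2 − 588p + 2340) + (−6p^2 + 36p − 702)
  −4p^3 + 44p^2 − 588p + 2340 = ((2/3)p − 10/3)(−6p^2 + 36p − 702) + (0)
Last nonzero remainder: −6p^2 + 36p − 702. Dividing through by −6 gives the monic gcd p^2 − 6p + 117.

p^2 − 6p + 117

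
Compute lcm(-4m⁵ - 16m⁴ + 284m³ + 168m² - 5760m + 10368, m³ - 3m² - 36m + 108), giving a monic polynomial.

Repeated division with remainder:
  -4m⁵ - 16m⁴ + 284m³ + 168m² - 5760m + 10368 = (-4m² - 28m + 56)(m³ - 3m² - 36m + 108) + (-240m² - 720m + 4320)
  m³ - 3m² - 36m + 108 = (-(1/240)m + 1/40)(-240m² - 720m + 4320) + (0)
Last nonzero remainder: -240m² - 720m + 4320. Dividing through by -240 gives the monic gcd m² + 3m - 18.
Then lcm(f, g) = f·g / gcd(f, g); expanding and making the result monic gives the answer.

m⁶ - 2m⁵ - 95m⁴ + 384m³ + 1692m² - 11232m + 15552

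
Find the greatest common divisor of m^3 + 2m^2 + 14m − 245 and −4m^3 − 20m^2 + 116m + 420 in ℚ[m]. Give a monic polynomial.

m − 5

By polynomial division,
  m^3 + 2m^2 + 14m − 245 = (−1/4)(−4m^3 − 20m^2 + 116m + 420) + (−3m^2 + 43m − 140)
  −4m^3 − 20m^2 + 116m + 420 = ((4/3)m + 232/9)(−3m^2 + 43m − 140) + (−(7252/9)m + 36260/9)
  −3m^2 + 43m − 140 = ((27/7252)m − 9/259)(−(7252/9)m + 36260/9) + (0)
Last nonzero remainder: −(7252/9)m + 36260/9. Dividing through by −7252/9 gives the monic gcd m − 5.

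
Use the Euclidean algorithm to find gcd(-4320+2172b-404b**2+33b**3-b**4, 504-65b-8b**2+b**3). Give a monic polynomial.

-9+b

By polynomial division,
  -b**4+33b**3-404b**2+2172b-4320 = (-b+25)(b**3-8b**2-65b+504) + (-269b**2+4301b-16920)
  b**3-8b**2-65b+504 = (-(1/269)b-2149/72361)(-269b**2+4301b-16920) + (-(12096/72361)b+108864/72361)
  -269b**2+4301b-16920 = ((19465109/12096)b-17004835/1512)(-(12096/72361)b+108864/72361) + (0)
Last nonzero remainder: -(12096/72361)b+108864/72361. Dividing through by -12096/72361 gives the monic gcd b-9.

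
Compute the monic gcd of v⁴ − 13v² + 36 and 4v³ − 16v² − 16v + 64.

v² − 4

Euclidean algorithm in ℚ[v]:
  v⁴ − 13v² + 36 = ((1/4)v + 1)(4v³ − 16v² − 16v + 64) + (7v² − 28)
  4v³ − 16v² − 16v + 64 = ((4/7)v − 16/7)(7v² − 28) + (0)
Last nonzero remainder: 7v² − 28. Dividing through by 7 gives the monic gcd v² − 4.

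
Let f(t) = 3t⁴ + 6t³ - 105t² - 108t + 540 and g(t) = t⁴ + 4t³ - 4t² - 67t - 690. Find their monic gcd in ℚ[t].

t² + t - 30

Repeated division with remainder:
  3t⁴ + 6t³ - 105t² - 108t + 540 = (3)(t⁴ + 4t³ - 4t² - 67t - 690) + (-6t³ - 93t² + 93t + 2610)
  t⁴ + 4t³ - 4t² - 67t - 690 = (-(1/6)t + 23/12)(-6t³ - 93t² + 93t + 2610) + ((759/4)t² + (759/4)t - 11385/2)
  -6t³ - 93t² + 93t + 2610 = (-(8/253)t - 116/253)((759/4)t² + (759/4)t - 11385/2) + (0)
Last nonzero remainder: (759/4)t² + (759/4)t - 11385/2. Dividing through by 759/4 gives the monic gcd t² + t - 30.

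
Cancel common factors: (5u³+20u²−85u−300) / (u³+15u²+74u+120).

Repeated division with remainder:
  5u³+20u²−85u−300 = (5)(u³+15u²+74u+120) + (−55u²−455u−900)
  u³+15u²+74u+120 = (−(1/55)u−74/605)(−55u²−455u−900) + ((240/121)u+1200/121)
  −55u²−455u−900 = (−(1331/48)u−363/4)((240/121)u+1200/121) + (0)
Last nonzero remainder: (240/121)u+1200/121. Dividing through by 240/121 gives the monic gcd u+5.
Cancel u+5 from numerator and denominator to get the reduced form.

(5u²−5u−60)/(u²+10u+24)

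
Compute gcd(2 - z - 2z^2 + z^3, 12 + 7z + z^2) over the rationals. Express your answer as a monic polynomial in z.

Repeated division with remainder:
  z^3 - 2z^2 - z + 2 = (z - 9)(z^2 + 7z + 12) + (50z + 110)
  z^2 + 7z + 12 = ((1/50)z + 12/125)(50z + 110) + (36/25)
  50z + 110 = ((625/18)z + 1375/18)(36/25) + (0)
The last nonzero remainder is the constant 36/25, so the polynomials are coprime and gcd = 1.

1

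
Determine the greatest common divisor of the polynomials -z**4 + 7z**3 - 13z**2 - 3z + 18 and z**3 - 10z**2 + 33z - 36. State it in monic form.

z**2 - 6z + 9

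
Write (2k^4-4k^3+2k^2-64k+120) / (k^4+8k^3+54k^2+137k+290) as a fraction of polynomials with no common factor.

(2k^2-10k+12)/(k^2+5k+29)

Repeated division with remainder:
  2k^4-4k^3+2k^2-64k+120 = (2)(k^4+8k^3+54k^2+137k+290) + (-20k^3-106k^2-338k-460)
  k^4+8k^3+54k^2+137k+290 = (-(1/20)k-27/200)(-20k^3-106k^2-338k-460) + ((2279/100)k^2+(6837/100)k+2279/10)
  -20k^3-106k^2-338k-460 = (-(2000/2279)k-4600/2279)((2279/100)k^2+(6837/100)k+2279/10) + (0)
Last nonzero remainder: (2279/100)k^2+(6837/100)k+2279/10. Dividing through by 2279/100 gives the monic gcd k^2+3k+10.
Cancel k^2+3k+10 from numerator and denominator to get the reduced form.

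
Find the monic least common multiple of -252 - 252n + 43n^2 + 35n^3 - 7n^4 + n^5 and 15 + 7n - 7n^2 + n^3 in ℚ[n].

Apply the Euclidean algorithm:
  n^5 - 7n^4 + 35n^3 + 43n^2 - 252n - 252 = (n^2 + 28)(n^3 - 7n^2 + 7n + 15) + (224n^2 - 448n - 672)
  n^3 - 7n^2 + 7n + 15 = ((1/224)n - 5/224)(224n^2 - 448n - 672) + (0)
Last nonzero remainder: 224n^2 - 448n - 672. Dividing through by 224 gives the monic gcd n^2 - 2n - 3.
Then lcm(f, g) = f·g / gcd(f, g); expanding and making the result monic gives the answer.

1260 + 1008n - 467n^2 - 132n^3 + 70n^4 - 12n^5 + n^6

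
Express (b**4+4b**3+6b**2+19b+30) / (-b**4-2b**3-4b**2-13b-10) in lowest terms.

(-b-3)/(b+1)

Repeated division with remainder:
  b**4+4b**3+6b**2+19b+30 = (-1)(-b**4-2b**3-4b**2-13b-10) + (2b**3+2b**2+6b+20)
  -b**4-2b**3-4b**2-13b-10 = (-(1/2)b-1/2)(2b**3+2b**2+6b+20) + (0)
Last nonzero remainder: 2b**3+2b**2+6b+20. Dividing through by 2 gives the monic gcd b**3+b**2+3b+10.
Cancel b**3+b**2+3b+10 from numerator and denominator to get the reduced form.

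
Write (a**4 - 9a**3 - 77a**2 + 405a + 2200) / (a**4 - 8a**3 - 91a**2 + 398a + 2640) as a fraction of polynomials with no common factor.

(a + 5)/(a + 6)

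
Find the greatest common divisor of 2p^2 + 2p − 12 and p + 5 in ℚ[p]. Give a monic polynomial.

1

Euclidean algorithm in ℚ[p]:
  2p^2 + 2p − 12 = (2p − 8)(p + 5) + (28)
  p + 5 = ((1/28)p + 5/28)(28) + (0)
The last nonzero remainder is the constant 28, so the polynomials are coprime and gcd = 1.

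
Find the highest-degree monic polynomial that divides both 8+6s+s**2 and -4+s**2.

2+s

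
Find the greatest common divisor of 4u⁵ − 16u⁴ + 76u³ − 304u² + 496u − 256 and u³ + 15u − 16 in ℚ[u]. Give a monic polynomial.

u³ + 15u − 16

Repeated division with remainder:
  4u⁵ − 16u⁴ + 76u³ − 304u² + 496u − 256 = (4u² − 16u + 16)(u³ + 15u − 16) + (0)
The last nonzero remainder u³ + 15u − 16 is already monic.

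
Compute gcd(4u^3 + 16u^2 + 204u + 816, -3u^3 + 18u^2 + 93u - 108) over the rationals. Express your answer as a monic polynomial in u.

u + 4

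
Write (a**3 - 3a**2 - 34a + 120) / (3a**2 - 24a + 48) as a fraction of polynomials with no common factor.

(a**2 + a - 30)/(3a - 12)

Apply the Euclidean algorithm:
  a**3 - 3a**2 - 34a + 120 = ((1/3)a + 5/3)(3a**2 - 24a + 48) + (-10a + 40)
  3a**2 - 24a + 48 = (-(3/10)a + 6/5)(-10a + 40) + (0)
Last nonzero remainder: -10a + 40. Dividing through by -10 gives the monic gcd a - 4.
Cancel a - 4 from numerator and denominator to get the reduced form.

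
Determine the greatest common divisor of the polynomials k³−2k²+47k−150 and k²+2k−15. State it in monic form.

k−3

Repeated division with remainder:
  k³−2k²+47k−150 = (k−4)(k²+2k−15) + (70k−210)
  k²+2k−15 = ((1/70)k+1/14)(70k−210) + (0)
Last nonzero remainder: 70k−210. Dividing through by 70 gives the monic gcd k−3.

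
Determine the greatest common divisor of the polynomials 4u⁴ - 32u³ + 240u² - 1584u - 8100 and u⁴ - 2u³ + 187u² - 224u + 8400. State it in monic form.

Euclidean algorithm in ℚ[u]:
  4u⁴ - 32u³ + 240u² - 1584u - 8100 = (4)(u⁴ - 2u³ + 187u² - 224u + 8400) + (-24u³ - 508u² - 688u - 41700)
  u⁴ - 2u³ + 187u² - 224u + 8400 = (-(1/24)u + 139/144)(-24u³ - 508u² - 688u - 41700) + ((23353/36)u² - (23353/18)u + 583825/12)
  -24u³ - 508u² - 688u - 41700 = (-(864/23353)u - 20016/23353)((23353/36)u² - (23353/18)u + 583825/12) + (0)
Last nonzero remainder: (23353/36)u² - (23353/18)u + 583825/12. Dividing through by 23353/36 gives the monic gcd u² - 2u + 75.

u² - 2u + 75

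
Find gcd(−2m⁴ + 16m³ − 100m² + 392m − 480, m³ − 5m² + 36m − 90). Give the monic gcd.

Euclidean algorithm in ℚ[m]:
  −2m⁴ + 16m³ − 100m² + 392m − 480 = (−2m + 6)(m³ − 5m² + 36m − 90) + (2m² − 4m + 60)
  m³ − 5m² + 36m − 90 = ((1/2)m − 3/2)(2m² − 4m + 60) + (0)
Last nonzero remainder: 2m² − 4m + 60. Dividing through by 2 gives the monic gcd m² − 2m + 30.

m² − 2m + 30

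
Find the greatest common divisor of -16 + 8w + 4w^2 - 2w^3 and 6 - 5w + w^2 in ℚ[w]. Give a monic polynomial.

-2 + w

Apply the Euclidean algorithm:
  -2w^3 + 4w^2 + 8w - 16 = (-2w - 6)(w^2 - 5w + 6) + (-10w + 20)
  w^2 - 5w + 6 = (-(1/10)w + 3/10)(-10w + 20) + (0)
Last nonzero remainder: -10w + 20. Dividing through by -10 gives the monic gcd w - 2.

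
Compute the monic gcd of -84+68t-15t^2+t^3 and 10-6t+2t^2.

1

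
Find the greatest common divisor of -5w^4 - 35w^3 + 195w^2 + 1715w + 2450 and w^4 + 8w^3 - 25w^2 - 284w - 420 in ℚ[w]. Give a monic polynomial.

By polynomial division,
  -5w^4 - 35w^3 + 195w^2 + 1715w + 2450 = (-5)(w^4 + 8w^3 - 25w^2 - 284w - 420) + (5w^3 + 70w^2 + 295w + 350)
  w^4 + 8w^3 - 25w^2 - 284w - 420 = ((1/5)w - 6/5)(5w^3 + 70w^2 + 295w + 350) + (0)
Last nonzero remainder: 5w^3 + 70w^2 + 295w + 350. Dividing through by 5 gives the monic gcd w^3 + 14w^2 + 59w + 70.

w^3 + 14w^2 + 59w + 70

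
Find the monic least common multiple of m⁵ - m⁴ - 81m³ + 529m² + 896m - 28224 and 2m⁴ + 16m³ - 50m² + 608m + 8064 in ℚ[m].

m⁶ + 7m⁵ - 89m⁴ - 119m³ + 5128m² - 21056m - 225792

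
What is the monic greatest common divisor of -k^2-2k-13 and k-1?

Euclidean algorithm in ℚ[k]:
  -k^2-2k-13 = (-k-3)(k-1) + (-16)
  k-1 = (-(1/16)k+1/16)(-16) + (0)
The last nonzero remainder is the constant -16, so the polynomials are coprime and gcd = 1.

1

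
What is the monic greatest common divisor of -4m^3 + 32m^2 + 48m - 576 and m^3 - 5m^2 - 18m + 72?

Repeated division with remainder:
  -4m^3 + 32m^2 + 48m - 576 = (-4)(m^3 - 5m^2 - 18m + 72) + (12m^2 - 24m - 288)
  m^3 - 5m^2 - 18m + 72 = ((1/12)m - 1/4)(12m^2 - 24m - 288) + (0)
Last nonzero remainder: 12m^2 - 24m - 288. Dividing through by 12 gives the monic gcd m^2 - 2m - 24.

m^2 - 2m - 24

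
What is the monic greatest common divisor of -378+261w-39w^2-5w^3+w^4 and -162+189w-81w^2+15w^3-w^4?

-54+45w-12w^2+w^3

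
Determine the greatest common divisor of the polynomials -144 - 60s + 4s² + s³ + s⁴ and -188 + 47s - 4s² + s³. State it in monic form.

-4 + s

Repeated division with remainder:
  s⁴ + s³ + 4s² - 60s - 144 = (s + 5)(s³ - 4s² + 47s - 188) + (-23s² - 107s + 796)
  s³ - 4s² + 47s - 188 = (-(1/23)s + 199/529)(-23s² - 107s + 796) + ((64464/529)s - 257856/529)
  -23s² - 107s + 796 = (-(12167/64464)s - 105271/64464)((64464/529)s - 257856/529) + (0)
Last nonzero remainder: (64464/529)s - 257856/529. Dividing through by 64464/529 gives the monic gcd s - 4.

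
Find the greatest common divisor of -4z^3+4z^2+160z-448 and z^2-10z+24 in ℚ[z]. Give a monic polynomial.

z-4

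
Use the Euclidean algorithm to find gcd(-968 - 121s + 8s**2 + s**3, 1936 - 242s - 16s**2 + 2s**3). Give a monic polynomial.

-121 + s**2

Euclidean algorithm in ℚ[s]:
  s**3 + 8s**2 - 121s - 968 = (1/2)(2s**3 - 16s**2 - 242s + 1936) + (16s**2 - 1936)
  2s**3 - 16s**2 - 242s + 1936 = ((1/8)s - 1)(16s**2 - 1936) + (0)
Last nonzero remainder: 16s**2 - 1936. Dividing through by 16 gives the monic gcd s**2 - 121.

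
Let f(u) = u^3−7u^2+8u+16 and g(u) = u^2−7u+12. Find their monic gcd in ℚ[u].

Repeated division with remainder:
  u^3−7u^2+8u+16 = (u)(u^2−7u+12) + (−4u+16)
  u^2−7u+12 = (−(1/4)u+3/4)(−4u+16) + (0)
Last nonzero remainder: −4u+16. Dividing through by −4 gives the monic gcd u−4.

u−4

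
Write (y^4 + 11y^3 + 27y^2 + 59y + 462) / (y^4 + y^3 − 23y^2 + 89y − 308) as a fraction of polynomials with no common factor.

Apply the Euclidean algorithm:
  y^4 + 11y^3 + 27y^2 + 59y + 462 = (y^4 + y^3 − 23y^2 + 89y − 308) + (10y^3 + 50y^2 − 30y + 770)
  y^4 + y^3 − 23y^2 + 89y − 308 = ((1/10)y − 2/5)(10y^3 + 50y^2 − 30y + 770) + (0)
Last nonzero remainder: 10y^3 + 50y^2 − 30y + 770. Dividing through by 10 gives the monic gcd y^3 + 5y^2 − 3y + 77.
Cancel y^3 + 5y^2 − 3y + 77 from numerator and denominator to get the reduced form.

(y + 6)/(y − 4)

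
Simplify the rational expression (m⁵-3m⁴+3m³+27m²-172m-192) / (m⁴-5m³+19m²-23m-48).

(m²-m-12)/(m-3)

Repeated division with remainder:
  m⁵-3m⁴+3m³+27m²-172m-192 = (m+2)(m⁴-5m³+19m²-23m-48) + (-6m³+12m²-78m-96)
  m⁴-5m³+19m²-23m-48 = (-(1/6)m+1/2)(-6m³+12m²-78m-96) + (0)
Last nonzero remainder: -6m³+12m²-78m-96. Dividing through by -6 gives the monic gcd m³-2m²+13m+16.
Cancel m³-2m²+13m+16 from numerator and denominator to get the reduced form.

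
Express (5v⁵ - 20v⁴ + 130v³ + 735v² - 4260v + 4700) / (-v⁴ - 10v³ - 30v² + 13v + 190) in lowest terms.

(-5v³ + 35v² - 285v + 470)/(v² + 7v + 19)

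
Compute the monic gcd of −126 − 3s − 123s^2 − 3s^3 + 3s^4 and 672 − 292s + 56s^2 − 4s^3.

By polynomial division,
  3s^4 − 3s^3 − 123s^2 − 3s − 126 = (−(3/4)s − 39/4)(−4s^3 + 56s^2 − 292s + 672) + (204s^2 − 2346s + 6426)
  −4s^3 + 56s^2 − 292s + 672 = (−(1/51)s + 5/102)(204s^2 − 2346s + 6426) + (−51s + 357)
  204s^2 − 2346s + 6426 = (−4s + 18)(−51s + 357) + (0)
Last nonzero remainder: −51s + 357. Dividing through by −51 gives the monic gcd s − 7.

−7 + s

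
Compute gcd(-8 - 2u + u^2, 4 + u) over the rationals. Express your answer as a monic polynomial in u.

Euclidean algorithm in ℚ[u]:
  u^2 - 2u - 8 = (u - 6)(u + 4) + (16)
  u + 4 = ((1/16)u + 1/4)(16) + (0)
The last nonzero remainder is the constant 16, so the polynomials are coprime and gcd = 1.

1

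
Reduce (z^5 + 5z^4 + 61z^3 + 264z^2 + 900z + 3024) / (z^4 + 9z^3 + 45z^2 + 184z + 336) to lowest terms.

(z^2 + 36)/(z + 4)

Euclidean algorithm in ℚ[z]:
  z^5 + 5z^4 + 61z^3 + 264z^2 + 900z + 3024 = (z - 4)(z^4 + 9z^3 + 45z^2 + 184z + 336) + (52z^3 + 260z^2 + 1300z + 4368)
  z^4 + 9z^3 + 45z^2 + 184z + 336 = ((1/52)z + 1/13)(52z^3 + 260z^2 + 1300z + 4368) + (0)
Last nonzero remainder: 52z^3 + 260z^2 + 1300z + 4368. Dividing through by 52 gives the monic gcd z^3 + 5z^2 + 25z + 84.
Cancel z^3 + 5z^2 + 25z + 84 from numerator and denominator to get the reduced form.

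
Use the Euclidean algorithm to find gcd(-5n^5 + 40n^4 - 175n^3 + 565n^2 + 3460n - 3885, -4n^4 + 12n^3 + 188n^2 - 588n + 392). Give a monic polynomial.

n^2 - 8n + 7

By polynomial division,
  -5n^5 + 40n^4 - 175n^3 + 565n^2 + 3460n - 3885 = ((5/4)n - 25/4)(-4n^4 + 12n^3 + 188n^2 - 588n + 392) + (-335n^3 + 2475n^2 - 705n - 1435)
  -4n^4 + 12n^3 + 188n^2 - 588n + 392 = ((4/335)n + 1176/22445)(-335n^3 + 2475n^2 - 705n - 1435) + ((299600/4489)n^2 - (2396800/4489)n + 2097200/4489)
  -335n^3 + 2475n^2 - 705n - 1435 = (-(300763/59920)n - 184049/59920)((299600/4489)n^2 - (2396800/4489)n + 2097200/4489) + (0)
Last nonzero remainder: (299600/4489)n^2 - (2396800/4489)n + 2097200/4489. Dividing through by 299600/4489 gives the monic gcd n^2 - 8n + 7.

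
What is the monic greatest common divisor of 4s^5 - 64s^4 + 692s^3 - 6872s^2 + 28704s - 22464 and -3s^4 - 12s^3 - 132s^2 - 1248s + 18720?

Repeated division with remainder:
  4s^5 - 64s^4 + 692s^3 - 6872s^2 + 28704s - 22464 = (-(4/3)s + 80/3)(-3s^4 - 12s^3 - 132s^2 - 1248s + 18720) + (836s^3 - 5016s^2 + 86944s - 521664)
  -3s^4 - 12s^3 - 132s^2 - 1248s + 18720 = (-(3/836)s - 15/418)(836s^3 - 5016s^2 + 86944s - 521664) + (0)
Last nonzero remainder: 836s^3 - 5016s^2 + 86944s - 521664. Dividing through by 836 gives the monic gcd s^3 - 6s^2 + 104s - 624.

s^3 - 6s^2 + 104s - 624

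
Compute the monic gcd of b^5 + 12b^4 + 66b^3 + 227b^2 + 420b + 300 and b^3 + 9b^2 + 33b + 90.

Apply the Euclidean algorithm:
  b^5 + 12b^4 + 66b^3 + 227b^2 + 420b + 300 = (b^2 + 3b + 6)(b^3 + 9b^2 + 33b + 90) + (-16b^2 - 48b - 240)
  b^3 + 9b^2 + 33b + 90 = (-(1/16)b - 3/8)(-16b^2 - 48b - 240) + (0)
Last nonzero remainder: -16b^2 - 48b - 240. Dividing through by -16 gives the monic gcd b^2 + 3b + 15.

b^2 + 3b + 15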